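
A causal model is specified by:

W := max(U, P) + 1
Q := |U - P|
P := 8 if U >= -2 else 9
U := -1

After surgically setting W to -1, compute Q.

The intervention breaks the incoming arrows to W: W := max(U, P) + 1 no longer applies, and W = -1.
Q is not downstream of the intervention, so its value is determined by the original equations.
P = 8 if U >= -2 else 9  [with U=-1]  = 8
Q = |U - P|  [with U=-1, P=8]  = 9

9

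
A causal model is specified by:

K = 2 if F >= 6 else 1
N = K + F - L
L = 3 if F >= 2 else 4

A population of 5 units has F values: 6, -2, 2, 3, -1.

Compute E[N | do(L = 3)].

The intervention sets L=3 in all 5 units regardless of F. Recomputing N per unit gives 5, -4, 0, 1, -3; average -0.2.

-0.2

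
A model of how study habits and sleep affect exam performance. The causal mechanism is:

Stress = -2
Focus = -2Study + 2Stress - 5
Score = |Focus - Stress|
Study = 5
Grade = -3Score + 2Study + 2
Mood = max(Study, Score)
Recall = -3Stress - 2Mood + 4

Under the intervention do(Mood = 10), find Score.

The intervention breaks the incoming arrows to Mood: Mood = max(Study, Score) no longer applies, and Mood = 10.
Since Score is not a descendant of the intervened variable, it is unaffected.
Focus = -2Study + 2Stress - 5  [with Study=5, Stress=-2]  = -19
Score = |Focus - Stress|  [with Focus=-19, Stress=-2]  = 17

17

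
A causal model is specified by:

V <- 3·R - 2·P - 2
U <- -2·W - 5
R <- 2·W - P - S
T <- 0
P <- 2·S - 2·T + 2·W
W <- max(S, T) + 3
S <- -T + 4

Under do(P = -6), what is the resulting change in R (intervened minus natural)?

Intervening sets P = -6 and removes its equation (P <- 2·S - 2·T + 2·W).
S = -T + 4  [with T=0]  = 4
W = max(S, T) + 3  [with S=4, T=0]  = 7
R = 2·W - P - S  [with W=7, P=-6, S=4]  = 16
Without intervention: S = -T + 4  [with T=0]  = 4; W = max(S, T) + 3  [with S=4, T=0]  = 7; P = 2·S - 2·T + 2·W  [with S=4, T=0, W=7]  = 22; R = 2·W - P - S  [with W=7, P=22, S=4]  = -12.
Change = 16 − (-12) = 28.

28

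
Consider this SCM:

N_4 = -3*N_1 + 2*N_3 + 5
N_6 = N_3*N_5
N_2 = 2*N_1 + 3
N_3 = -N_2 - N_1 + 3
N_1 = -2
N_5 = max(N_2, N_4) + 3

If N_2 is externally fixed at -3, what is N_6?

240

Under do(N_2=-3), the mechanism N_2 = 2*N_1 + 3 is discarded; N_2 is fixed at -3.
N_3 = -N_2 - N_1 + 3  [with N_2=-3, N_1=-2]  = 8
N_4 = -3*N_1 + 2*N_3 + 5  [with N_1=-2, N_3=8]  = 27
N_5 = max(N_2, N_4) + 3  [with N_2=-3, N_4=27]  = 30
N_6 = N_3*N_5  [with N_3=8, N_5=30]  = 240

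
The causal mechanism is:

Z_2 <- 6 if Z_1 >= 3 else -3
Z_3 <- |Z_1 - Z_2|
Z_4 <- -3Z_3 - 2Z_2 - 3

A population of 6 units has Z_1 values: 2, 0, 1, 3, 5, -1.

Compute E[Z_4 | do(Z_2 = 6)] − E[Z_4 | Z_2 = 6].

Every unit gets Z_2=6 under the intervention. Z_4 values become -27, -33, -30, -24, -18, -36; E[Z_4|do(Z_2=6)] = -28.
Observing Z_2=6 restricts to units where Z_2's equation naturally yields 6: Z_1 ∈ {3, 5}. In that subpopulation Z_4 = -24, -18, mean -21.
Difference = -28 − (-21) = -7.

-7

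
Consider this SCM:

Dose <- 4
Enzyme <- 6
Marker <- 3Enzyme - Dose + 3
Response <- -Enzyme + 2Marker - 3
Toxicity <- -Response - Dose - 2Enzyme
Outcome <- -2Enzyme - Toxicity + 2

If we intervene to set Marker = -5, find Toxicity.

do(Marker=-5) replaces the equation Marker <- 3Enzyme - Dose + 3 with the constant Marker = -5.
Response = -Enzyme + 2Marker - 3  [with Enzyme=6, Marker=-5]  = -19
Toxicity = -Response - Dose - 2Enzyme  [with Response=-19, Dose=4, Enzyme=6]  = 3

3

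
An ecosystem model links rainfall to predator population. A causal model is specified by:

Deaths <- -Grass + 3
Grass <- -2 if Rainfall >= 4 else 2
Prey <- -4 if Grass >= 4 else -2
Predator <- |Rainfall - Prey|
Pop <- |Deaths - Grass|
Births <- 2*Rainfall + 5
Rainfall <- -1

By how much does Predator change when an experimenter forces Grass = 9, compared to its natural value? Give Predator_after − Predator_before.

Under do(Grass=9), the mechanism Grass <- -2 if Rainfall >= 4 else 2 is discarded; Grass is fixed at 9.
Prey = -4 if Grass >= 4 else -2  [with Grass=9]  = -4
Predator = |Rainfall - Prey|  [with Rainfall=-1, Prey=-4]  = 3
Without intervention: Grass = -2 if Rainfall >= 4 else 2  [with Rainfall=-1]  = 2; Prey = -4 if Grass >= 4 else -2  [with Grass=2]  = -2; Predator = |Rainfall - Prey|  [with Rainfall=-1, Prey=-2]  = 1.
Change = 3 − 1 = 2.

2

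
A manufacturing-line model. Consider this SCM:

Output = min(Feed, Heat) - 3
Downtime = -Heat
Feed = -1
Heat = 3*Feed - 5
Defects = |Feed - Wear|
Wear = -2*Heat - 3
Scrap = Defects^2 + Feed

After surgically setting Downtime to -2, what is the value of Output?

-11

Intervening sets Downtime = -2 and removes its equation (Downtime = -Heat).
Since Output is not a descendant of the intervened variable, it is unaffected.
Heat = 3*Feed - 5  [with Feed=-1]  = -8
Output = min(Feed, Heat) - 3  [with Feed=-1, Heat=-8]  = -11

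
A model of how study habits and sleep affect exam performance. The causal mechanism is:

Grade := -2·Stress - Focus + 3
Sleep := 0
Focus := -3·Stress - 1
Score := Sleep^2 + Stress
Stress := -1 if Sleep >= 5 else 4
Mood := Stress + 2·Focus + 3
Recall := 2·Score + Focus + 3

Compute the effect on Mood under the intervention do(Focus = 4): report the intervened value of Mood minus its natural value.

do(Focus=4) replaces the equation Focus := -3·Stress - 1 with the constant Focus = 4.
Stress = -1 if Sleep >= 5 else 4  [with Sleep=0]  = 4
Mood = Stress + 2·Focus + 3  [with Stress=4, Focus=4]  = 15
Without intervention: Stress = -1 if Sleep >= 5 else 4  [with Sleep=0]  = 4; Focus = -3·Stress - 1  [with Stress=4]  = -13; Mood = Stress + 2·Focus + 3  [with Stress=4, Focus=-13]  = -19.
Change = 15 − (-19) = 34.

34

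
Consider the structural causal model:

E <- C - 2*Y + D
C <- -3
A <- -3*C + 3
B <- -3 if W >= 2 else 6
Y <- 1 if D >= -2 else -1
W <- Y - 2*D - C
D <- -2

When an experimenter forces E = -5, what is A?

12

Under do(E=-5), the mechanism E <- C - 2*Y + D is discarded; E is fixed at -5.
Since A is not a descendant of the intervened variable, it is unaffected.
A = -3*C + 3  [with C=-3]  = 12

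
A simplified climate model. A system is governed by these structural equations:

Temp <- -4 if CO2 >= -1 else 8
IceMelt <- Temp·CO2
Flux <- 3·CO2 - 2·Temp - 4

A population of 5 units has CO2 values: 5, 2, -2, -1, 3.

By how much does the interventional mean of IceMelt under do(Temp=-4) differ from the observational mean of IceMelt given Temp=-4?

Under do(Temp=-4), Temp's equation is replaced by Temp=-4 for every unit. Per-unit IceMelt: -20, -8, 8, 4, -12. Mean = -5.6.
Conditioning on Temp=-4 selects the 4 unit(s) with CO2 ∈ {5, 2, -1, 3}. Their IceMelt values: -20, -8, 4, -12. Mean = -9.
Difference = -5.6 − (-9) = 3.4.

3.4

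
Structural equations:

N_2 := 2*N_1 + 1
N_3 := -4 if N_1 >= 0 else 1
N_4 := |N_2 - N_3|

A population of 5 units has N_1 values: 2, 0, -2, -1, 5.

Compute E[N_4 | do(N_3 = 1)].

do(N_3=1) breaks N_3's dependence on N_1. With N_3=1 fixed, N_4 across the units is 4, 0, 4, 2, 10, mean 4.

4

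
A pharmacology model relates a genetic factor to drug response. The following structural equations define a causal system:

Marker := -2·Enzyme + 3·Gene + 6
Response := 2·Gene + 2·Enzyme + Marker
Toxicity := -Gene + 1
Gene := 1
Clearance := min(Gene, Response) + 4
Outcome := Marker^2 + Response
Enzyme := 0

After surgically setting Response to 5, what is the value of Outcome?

86

The intervention breaks the incoming arrows to Response: Response := 2·Gene + 2·Enzyme + Marker no longer applies, and Response = 5.
Marker = -2·Enzyme + 3·Gene + 6  [with Enzyme=0, Gene=1]  = 9
Outcome = Marker^2 + Response  [with Marker=9, Response=5]  = 86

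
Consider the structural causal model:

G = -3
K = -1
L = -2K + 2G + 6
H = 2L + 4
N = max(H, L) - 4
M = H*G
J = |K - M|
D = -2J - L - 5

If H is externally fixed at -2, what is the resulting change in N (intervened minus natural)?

Intervening sets H = -2 and removes its equation (H = 2L + 4).
L = -2K + 2G + 6  [with K=-1, G=-3]  = 2
N = max(H, L) - 4  [with H=-2, L=2]  = -2
Without intervention: L = -2K + 2G + 6  [with K=-1, G=-3]  = 2; H = 2L + 4  [with L=2]  = 8; N = max(H, L) - 4  [with H=8, L=2]  = 4.
Change = -2 − 4 = -6.

-6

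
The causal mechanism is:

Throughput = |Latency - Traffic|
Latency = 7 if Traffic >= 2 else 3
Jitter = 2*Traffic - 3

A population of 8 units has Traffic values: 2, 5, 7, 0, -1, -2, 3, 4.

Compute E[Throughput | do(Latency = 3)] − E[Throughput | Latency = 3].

-1.5

Every unit gets Latency=3 under the intervention. Throughput values become 1, 2, 4, 3, 4, 5, 0, 1; E[Throughput|do(Latency=3)] = 2.5.
E[Throughput|Latency=3] averages over only the 3 units with Latency=3 (Traffic = 0, -1, -2): Throughput = 3, 4, 5, mean 4.
Difference = 2.5 − 4 = -1.5.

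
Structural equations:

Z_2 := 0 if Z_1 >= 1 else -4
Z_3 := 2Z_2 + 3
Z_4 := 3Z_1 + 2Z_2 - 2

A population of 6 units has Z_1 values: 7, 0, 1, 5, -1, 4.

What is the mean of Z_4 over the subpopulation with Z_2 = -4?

Conditioning on Z_2=-4 selects the 2 unit(s) with Z_1 ∈ {0, -1}. Their Z_4 values: -10, -13. Mean = -11.5.

-11.5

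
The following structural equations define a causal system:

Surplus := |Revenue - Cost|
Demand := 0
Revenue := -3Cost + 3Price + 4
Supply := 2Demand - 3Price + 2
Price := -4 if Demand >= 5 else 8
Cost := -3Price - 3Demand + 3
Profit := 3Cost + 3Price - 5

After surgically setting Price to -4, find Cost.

Under do(Price=-4), the mechanism Price := -4 if Demand >= 5 else 8 is discarded; Price is fixed at -4.
Cost = -3Price - 3Demand + 3  [with Price=-4, Demand=0]  = 15

15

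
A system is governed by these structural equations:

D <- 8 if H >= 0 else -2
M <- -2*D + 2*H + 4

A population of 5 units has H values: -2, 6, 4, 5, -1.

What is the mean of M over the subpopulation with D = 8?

-2

Conditioning on D=8 selects the 3 unit(s) with H ∈ {6, 4, 5}. Their M values: 0, -4, -2. Mean = -2.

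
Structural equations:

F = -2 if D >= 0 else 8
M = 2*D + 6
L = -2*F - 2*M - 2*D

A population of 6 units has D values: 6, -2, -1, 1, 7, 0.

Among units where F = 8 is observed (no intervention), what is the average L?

-19

Conditioning on F=8 selects the 2 unit(s) with D ∈ {-2, -1}. Their L values: -16, -22. Mean = -19.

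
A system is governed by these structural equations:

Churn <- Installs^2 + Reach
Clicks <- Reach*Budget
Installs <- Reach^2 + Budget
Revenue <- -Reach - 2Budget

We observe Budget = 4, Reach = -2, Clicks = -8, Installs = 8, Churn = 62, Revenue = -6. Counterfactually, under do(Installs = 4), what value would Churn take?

Intervening sets Installs = 4 and removes its equation (Installs <- Reach^2 + Budget).
Churn = Installs^2 + Reach  [with Installs=4, Reach=-2]  = 14

14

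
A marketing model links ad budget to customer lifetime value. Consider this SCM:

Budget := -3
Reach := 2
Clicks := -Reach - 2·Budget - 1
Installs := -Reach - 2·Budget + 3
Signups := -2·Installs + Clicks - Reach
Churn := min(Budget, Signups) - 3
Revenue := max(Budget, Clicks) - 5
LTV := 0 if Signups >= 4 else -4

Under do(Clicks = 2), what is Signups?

-14

do(Clicks=2) replaces the equation Clicks := -Reach - 2·Budget - 1 with the constant Clicks = 2.
Installs = -Reach - 2·Budget + 3  [with Reach=2, Budget=-3]  = 7
Signups = -2·Installs + Clicks - Reach  [with Installs=7, Clicks=2, Reach=2]  = -14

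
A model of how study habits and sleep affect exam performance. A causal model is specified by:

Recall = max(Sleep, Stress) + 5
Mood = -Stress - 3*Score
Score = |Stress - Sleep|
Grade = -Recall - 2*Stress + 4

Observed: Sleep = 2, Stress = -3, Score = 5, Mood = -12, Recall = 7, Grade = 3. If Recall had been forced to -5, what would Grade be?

The intervention breaks the incoming arrows to Recall: Recall = max(Sleep, Stress) + 5 no longer applies, and Recall = -5.
Grade = -Recall - 2*Stress + 4  [with Recall=-5, Stress=-3]  = 15

15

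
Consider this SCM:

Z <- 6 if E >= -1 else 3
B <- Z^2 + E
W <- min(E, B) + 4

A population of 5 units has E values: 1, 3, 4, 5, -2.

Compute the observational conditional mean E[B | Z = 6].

39.25

Observing Z=6 restricts to units where Z's equation naturally yields 6: E ∈ {1, 3, 4, 5}. In that subpopulation B = 37, 39, 40, 41, mean 39.25.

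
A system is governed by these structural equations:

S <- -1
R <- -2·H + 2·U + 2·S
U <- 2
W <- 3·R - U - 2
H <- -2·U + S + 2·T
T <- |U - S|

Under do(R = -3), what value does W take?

The intervention breaks the incoming arrows to R: R <- -2·H + 2·U + 2·S no longer applies, and R = -3.
W = 3·R - U - 2  [with R=-3, U=2]  = -13

-13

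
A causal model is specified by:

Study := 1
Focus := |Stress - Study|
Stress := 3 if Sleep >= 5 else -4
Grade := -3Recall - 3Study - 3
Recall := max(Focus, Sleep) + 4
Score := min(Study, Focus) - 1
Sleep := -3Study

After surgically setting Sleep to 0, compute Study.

1

Under do(Sleep=0), the mechanism Sleep := -3Study is discarded; Sleep is fixed at 0.
Study is not downstream of the intervention, so its value is determined by the original equations.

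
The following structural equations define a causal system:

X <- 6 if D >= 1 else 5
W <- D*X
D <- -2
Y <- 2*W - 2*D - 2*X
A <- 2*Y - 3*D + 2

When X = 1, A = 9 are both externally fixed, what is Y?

-2

The joint intervention fixes X = 1, A = 9, removing each variable's own equation.
W = D*X  [with D=-2, X=1]  = -2
Y = 2*W - 2*D - 2*X  [with W=-2, D=-2, X=1]  = -2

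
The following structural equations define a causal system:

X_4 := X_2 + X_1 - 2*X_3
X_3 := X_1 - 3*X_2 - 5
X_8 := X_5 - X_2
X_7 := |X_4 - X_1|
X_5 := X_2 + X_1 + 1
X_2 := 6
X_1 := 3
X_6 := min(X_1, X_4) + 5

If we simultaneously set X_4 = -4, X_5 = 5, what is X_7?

Under do(X_4 = -4, X_5 = 5), each intervened variable's structural equation is replaced by its fixed value.
X_7 = |X_4 - X_1|  [with X_4=-4, X_1=3]  = 7

7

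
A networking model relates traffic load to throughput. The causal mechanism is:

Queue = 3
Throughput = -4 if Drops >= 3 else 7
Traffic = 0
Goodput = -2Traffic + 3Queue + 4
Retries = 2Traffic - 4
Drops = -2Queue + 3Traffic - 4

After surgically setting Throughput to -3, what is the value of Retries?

The intervention breaks the incoming arrows to Throughput: Throughput = -4 if Drops >= 3 else 7 no longer applies, and Throughput = -3.
Since Retries is not a descendant of the intervened variable, it is unaffected.
Retries = 2Traffic - 4  [with Traffic=0]  = -4

-4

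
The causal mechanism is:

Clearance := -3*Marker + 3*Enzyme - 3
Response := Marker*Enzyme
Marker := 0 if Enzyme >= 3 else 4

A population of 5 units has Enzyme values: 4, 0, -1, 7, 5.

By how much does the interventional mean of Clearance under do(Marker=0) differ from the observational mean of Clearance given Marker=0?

-7

The intervention sets Marker=0 in all 5 units regardless of Enzyme. Recomputing Clearance per unit gives 9, -3, -6, 18, 12; average 6.
Conditioning on Marker=0 selects the 3 unit(s) with Enzyme ∈ {4, 7, 5}. Their Clearance values: 9, 18, 12. Mean = 13.
Difference = 6 − 13 = -7.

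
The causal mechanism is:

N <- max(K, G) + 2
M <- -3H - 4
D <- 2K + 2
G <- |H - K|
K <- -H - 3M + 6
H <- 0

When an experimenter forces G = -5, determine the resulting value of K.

18

Under do(G=-5), the mechanism G <- |H - K| is discarded; G is fixed at -5.
Since K is not a descendant of the intervened variable, it is unaffected.
M = -3H - 4  [with H=0]  = -4
K = -H - 3M + 6  [with H=0, M=-4]  = 18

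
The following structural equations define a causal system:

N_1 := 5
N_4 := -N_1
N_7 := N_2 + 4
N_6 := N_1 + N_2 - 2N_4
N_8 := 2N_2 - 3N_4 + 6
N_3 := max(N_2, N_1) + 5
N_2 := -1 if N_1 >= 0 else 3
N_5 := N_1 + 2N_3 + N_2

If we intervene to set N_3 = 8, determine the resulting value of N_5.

20

do(N_3=8) replaces the equation N_3 := max(N_2, N_1) + 5 with the constant N_3 = 8.
N_2 = -1 if N_1 >= 0 else 3  [with N_1=5]  = -1
N_5 = N_1 + 2N_3 + N_2  [with N_1=5, N_3=8, N_2=-1]  = 20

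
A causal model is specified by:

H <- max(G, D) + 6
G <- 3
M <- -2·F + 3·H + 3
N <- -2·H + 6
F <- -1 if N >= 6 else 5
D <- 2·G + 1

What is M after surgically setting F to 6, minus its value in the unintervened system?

-2

The intervention breaks the incoming arrows to F: F <- -1 if N >= 6 else 5 no longer applies, and F = 6.
D = 2·G + 1  [with G=3]  = 7
H = max(G, D) + 6  [with G=3, D=7]  = 13
M = -2·F + 3·H + 3  [with F=6, H=13]  = 30
Without intervention: D = 2·G + 1  [with G=3]  = 7; H = max(G, D) + 6  [with G=3, D=7]  = 13; N = -2·H + 6  [with H=13]  = -20; F = -1 if N >= 6 else 5  [with N=-20]  = 5; M = -2·F + 3·H + 3  [with F=5, H=13]  = 32.
Change = 30 − 32 = -2.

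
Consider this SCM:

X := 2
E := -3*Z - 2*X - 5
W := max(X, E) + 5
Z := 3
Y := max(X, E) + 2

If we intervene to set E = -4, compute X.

2

Under do(E=-4), the mechanism E := -3*Z - 2*X - 5 is discarded; E is fixed at -4.
Since X is not a descendant of the intervened variable, it is unaffected.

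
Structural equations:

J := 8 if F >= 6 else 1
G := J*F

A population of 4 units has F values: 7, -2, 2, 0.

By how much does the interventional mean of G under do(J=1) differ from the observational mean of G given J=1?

The intervention sets J=1 in all 4 units regardless of F. Recomputing G per unit gives 7, -2, 2, 0; average 1.75.
E[G|J=1] averages over only the 3 units with J=1 (F = -2, 2, 0): G = -2, 2, 0, mean 0.
Difference = 1.75 − 0 = 1.75.

1.75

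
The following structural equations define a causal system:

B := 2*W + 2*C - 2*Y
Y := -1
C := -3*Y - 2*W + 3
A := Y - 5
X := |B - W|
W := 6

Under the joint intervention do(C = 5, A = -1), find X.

18

The joint intervention fixes C = 5, A = -1, removing each variable's own equation.
B = 2*W + 2*C - 2*Y  [with W=6, C=5, Y=-1]  = 24
X = |B - W|  [with B=24, W=6]  = 18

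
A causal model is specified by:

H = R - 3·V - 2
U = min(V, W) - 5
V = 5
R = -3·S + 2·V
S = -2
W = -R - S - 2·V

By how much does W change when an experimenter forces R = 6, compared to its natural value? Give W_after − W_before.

The intervention breaks the incoming arrows to R: R = -3·S + 2·V no longer applies, and R = 6.
W = -R - S - 2·V  [with R=6, S=-2, V=5]  = -14
Without intervention: R = -3·S + 2·V  [with S=-2, V=5]  = 16; W = -R - S - 2·V  [with R=16, S=-2, V=5]  = -24.
Change = -14 − (-24) = 10.

10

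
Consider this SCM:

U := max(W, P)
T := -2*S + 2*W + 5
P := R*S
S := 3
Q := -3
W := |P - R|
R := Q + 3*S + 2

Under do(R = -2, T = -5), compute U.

4

Under do(R = -2, T = -5), each intervened variable's structural equation is replaced by its fixed value.
P = R*S  [with R=-2, S=3]  = -6
W = |P - R|  [with P=-6, R=-2]  = 4
U = max(W, P)  [with W=4, P=-6]  = 4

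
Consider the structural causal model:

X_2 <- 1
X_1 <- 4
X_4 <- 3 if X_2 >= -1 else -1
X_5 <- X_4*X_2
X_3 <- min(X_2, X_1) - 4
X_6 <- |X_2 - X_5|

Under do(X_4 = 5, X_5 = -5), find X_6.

6

The joint intervention fixes X_4 = 5, X_5 = -5, removing each variable's own equation.
X_6 = |X_2 - X_5|  [with X_2=1, X_5=-5]  = 6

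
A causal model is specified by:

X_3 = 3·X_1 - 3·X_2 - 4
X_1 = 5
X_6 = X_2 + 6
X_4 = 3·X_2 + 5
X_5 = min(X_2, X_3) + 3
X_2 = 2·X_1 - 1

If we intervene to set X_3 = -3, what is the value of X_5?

0

do(X_3=-3) replaces the equation X_3 = 3·X_1 - 3·X_2 - 4 with the constant X_3 = -3.
X_2 = 2·X_1 - 1  [with X_1=5]  = 9
X_5 = min(X_2, X_3) + 3  [with X_2=9, X_3=-3]  = 0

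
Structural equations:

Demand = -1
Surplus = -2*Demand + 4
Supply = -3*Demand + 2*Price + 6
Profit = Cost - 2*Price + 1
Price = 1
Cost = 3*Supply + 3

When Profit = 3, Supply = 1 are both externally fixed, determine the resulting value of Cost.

Under do(Profit = 3, Supply = 1), each intervened variable's structural equation is replaced by its fixed value.
Cost = 3*Supply + 3  [with Supply=1]  = 6

6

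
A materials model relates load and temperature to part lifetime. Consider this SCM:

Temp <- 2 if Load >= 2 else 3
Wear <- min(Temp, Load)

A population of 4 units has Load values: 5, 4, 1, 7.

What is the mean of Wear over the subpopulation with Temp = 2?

2

Observing Temp=2 restricts to units where Temp's equation naturally yields 2: Load ∈ {5, 4, 7}. In that subpopulation Wear = 2, 2, 2, mean 2.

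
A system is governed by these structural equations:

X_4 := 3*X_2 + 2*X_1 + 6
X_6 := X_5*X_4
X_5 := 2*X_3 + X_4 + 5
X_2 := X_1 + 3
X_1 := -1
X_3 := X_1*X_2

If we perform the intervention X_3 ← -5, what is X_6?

50

The intervention breaks the incoming arrows to X_3: X_3 := X_1*X_2 no longer applies, and X_3 = -5.
X_2 = X_1 + 3  [with X_1=-1]  = 2
X_4 = 3*X_2 + 2*X_1 + 6  [with X_2=2, X_1=-1]  = 10
X_5 = 2*X_3 + X_4 + 5  [with X_3=-5, X_4=10]  = 5
X_6 = X_5*X_4  [with X_5=5, X_4=10]  = 50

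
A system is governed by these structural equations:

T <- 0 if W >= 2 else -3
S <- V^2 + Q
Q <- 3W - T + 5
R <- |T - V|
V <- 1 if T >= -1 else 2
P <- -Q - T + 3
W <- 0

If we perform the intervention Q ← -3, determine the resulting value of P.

9

The intervention breaks the incoming arrows to Q: Q <- 3W - T + 5 no longer applies, and Q = -3.
T = 0 if W >= 2 else -3  [with W=0]  = -3
P = -Q - T + 3  [with Q=-3, T=-3]  = 9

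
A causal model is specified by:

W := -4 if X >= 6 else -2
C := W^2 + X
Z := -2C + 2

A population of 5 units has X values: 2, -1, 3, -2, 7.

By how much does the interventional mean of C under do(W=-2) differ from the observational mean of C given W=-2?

Every unit gets W=-2 under the intervention. C values become 6, 3, 7, 2, 11; E[C|do(W=-2)] = 5.8.
E[C|W=-2] averages over only the 4 units with W=-2 (X = 2, -1, 3, -2): C = 6, 3, 7, 2, mean 4.5.
Difference = 5.8 − 4.5 = 1.3.

1.3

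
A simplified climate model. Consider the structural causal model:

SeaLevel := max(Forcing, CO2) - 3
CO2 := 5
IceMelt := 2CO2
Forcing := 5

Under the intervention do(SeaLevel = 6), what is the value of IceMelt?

10

Under do(SeaLevel=6), the mechanism SeaLevel := max(Forcing, CO2) - 3 is discarded; SeaLevel is fixed at 6.
Since IceMelt is not a descendant of the intervened variable, it is unaffected.
IceMelt = 2CO2  [with CO2=5]  = 10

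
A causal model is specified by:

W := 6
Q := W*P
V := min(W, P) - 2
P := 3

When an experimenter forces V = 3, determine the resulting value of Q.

18

Under do(V=3), the mechanism V := min(W, P) - 2 is discarded; V is fixed at 3.
Since Q is not a descendant of the intervened variable, it is unaffected.
Q = W*P  [with W=6, P=3]  = 18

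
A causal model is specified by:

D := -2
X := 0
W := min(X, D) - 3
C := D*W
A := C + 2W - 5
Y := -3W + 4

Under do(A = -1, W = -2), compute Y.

The joint intervention fixes A = -1, W = -2, removing each variable's own equation.
Y = -3W + 4  [with W=-2]  = 10

10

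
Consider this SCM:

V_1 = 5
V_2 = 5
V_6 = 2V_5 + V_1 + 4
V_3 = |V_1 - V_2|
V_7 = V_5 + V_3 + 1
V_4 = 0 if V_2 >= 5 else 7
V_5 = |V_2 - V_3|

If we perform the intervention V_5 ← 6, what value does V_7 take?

Under do(V_5=6), the mechanism V_5 = |V_2 - V_3| is discarded; V_5 is fixed at 6.
V_3 = |V_1 - V_2|  [with V_1=5, V_2=5]  = 0
V_7 = V_5 + V_3 + 1  [with V_5=6, V_3=0]  = 7

7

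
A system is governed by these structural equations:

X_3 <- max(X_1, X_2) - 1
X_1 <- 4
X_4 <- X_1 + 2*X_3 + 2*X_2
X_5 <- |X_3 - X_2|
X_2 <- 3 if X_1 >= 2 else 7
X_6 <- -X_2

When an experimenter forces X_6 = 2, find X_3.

3

do(X_6=2) replaces the equation X_6 <- -X_2 with the constant X_6 = 2.
X_3 is not downstream of the intervention, so its value is determined by the original equations.
X_2 = 3 if X_1 >= 2 else 7  [with X_1=4]  = 3
X_3 = max(X_1, X_2) - 1  [with X_1=4, X_2=3]  = 3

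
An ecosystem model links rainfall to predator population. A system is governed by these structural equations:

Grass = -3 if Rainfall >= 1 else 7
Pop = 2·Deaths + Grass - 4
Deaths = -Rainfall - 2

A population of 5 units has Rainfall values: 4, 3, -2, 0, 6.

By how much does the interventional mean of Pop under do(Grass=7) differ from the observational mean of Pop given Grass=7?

Under do(Grass=7), Grass's equation is replaced by Grass=7 for every unit. Per-unit Pop: -9, -7, 3, -1, -13. Mean = -5.4.
Observing Grass=7 restricts to units where Grass's equation naturally yields 7: Rainfall ∈ {-2, 0}. In that subpopulation Pop = 3, -1, mean 1.
Difference = -5.4 − 1 = -6.4.

-6.4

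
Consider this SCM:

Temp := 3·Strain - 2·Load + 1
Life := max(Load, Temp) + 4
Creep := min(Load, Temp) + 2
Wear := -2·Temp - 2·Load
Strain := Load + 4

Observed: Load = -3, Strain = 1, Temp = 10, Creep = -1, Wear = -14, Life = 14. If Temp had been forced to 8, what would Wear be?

-10

do(Temp=8) replaces the equation Temp := 3·Strain - 2·Load + 1 with the constant Temp = 8.
Wear = -2·Temp - 2·Load  [with Temp=8, Load=-3]  = -10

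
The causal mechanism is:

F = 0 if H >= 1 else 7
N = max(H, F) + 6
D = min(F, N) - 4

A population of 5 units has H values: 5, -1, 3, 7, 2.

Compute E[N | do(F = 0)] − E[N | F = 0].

do(F=0) breaks F's dependence on H. With F=0 fixed, N across the units is 11, 6, 9, 13, 8, mean 9.4.
E[N|F=0] averages over only the 4 units with F=0 (H = 5, 3, 7, 2): N = 11, 9, 13, 8, mean 10.25.
Difference = 9.4 − 10.25 = -0.85.

-0.85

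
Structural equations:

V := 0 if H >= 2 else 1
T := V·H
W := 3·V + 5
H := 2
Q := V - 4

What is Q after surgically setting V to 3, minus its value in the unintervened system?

The intervention breaks the incoming arrows to V: V := 0 if H >= 2 else 1 no longer applies, and V = 3.
Q = V - 4  [with V=3]  = -1
Without intervention: V = 0 if H >= 2 else 1  [with H=2]  = 0; Q = V - 4  [with V=0]  = -4.
Change = -1 − (-4) = 3.

3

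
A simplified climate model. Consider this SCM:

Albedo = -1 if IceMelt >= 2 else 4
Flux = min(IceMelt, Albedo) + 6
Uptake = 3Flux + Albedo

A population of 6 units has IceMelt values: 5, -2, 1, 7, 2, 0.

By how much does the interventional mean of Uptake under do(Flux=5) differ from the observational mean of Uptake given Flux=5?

The intervention sets Flux=5 in all 6 units regardless of IceMelt. Recomputing Uptake per unit gives 14, 19, 19, 14, 14, 19; average 16.5.
Observing Flux=5 restricts to units where Flux's equation naturally yields 5: IceMelt ∈ {5, 7, 2}. In that subpopulation Uptake = 14, 14, 14, mean 14.
Difference = 16.5 − 14 = 2.5.

2.5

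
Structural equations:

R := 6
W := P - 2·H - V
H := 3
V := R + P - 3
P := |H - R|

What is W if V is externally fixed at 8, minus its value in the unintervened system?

-2

Intervening sets V = 8 and removes its equation (V := R + P - 3).
P = |H - R|  [with H=3, R=6]  = 3
W = P - 2·H - V  [with P=3, H=3, V=8]  = -11
Without intervention: P = |H - R|  [with H=3, R=6]  = 3; V = R + P - 3  [with R=6, P=3]  = 6; W = P - 2·H - V  [with P=3, H=3, V=6]  = -9.
Change = -11 − (-9) = -2.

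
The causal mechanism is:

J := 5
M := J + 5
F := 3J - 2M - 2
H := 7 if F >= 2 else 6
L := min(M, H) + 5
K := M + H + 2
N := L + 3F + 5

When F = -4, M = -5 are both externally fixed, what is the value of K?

3

Setting F = -4, M = -5 by intervention discards those variables' equations.
H = 7 if F >= 2 else 6  [with F=-4]  = 6
K = M + H + 2  [with M=-5, H=6]  = 3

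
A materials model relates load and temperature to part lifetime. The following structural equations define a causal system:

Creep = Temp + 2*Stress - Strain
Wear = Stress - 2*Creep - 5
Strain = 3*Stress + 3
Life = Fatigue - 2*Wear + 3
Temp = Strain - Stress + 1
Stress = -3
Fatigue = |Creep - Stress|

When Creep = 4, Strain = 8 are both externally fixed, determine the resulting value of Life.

42

Under do(Creep = 4, Strain = 8), each intervened variable's structural equation is replaced by its fixed value.
Wear = Stress - 2*Creep - 5  [with Stress=-3, Creep=4]  = -16
Fatigue = |Creep - Stress|  [with Creep=4, Stress=-3]  = 7
Life = Fatigue - 2*Wear + 3  [with Fatigue=7, Wear=-16]  = 42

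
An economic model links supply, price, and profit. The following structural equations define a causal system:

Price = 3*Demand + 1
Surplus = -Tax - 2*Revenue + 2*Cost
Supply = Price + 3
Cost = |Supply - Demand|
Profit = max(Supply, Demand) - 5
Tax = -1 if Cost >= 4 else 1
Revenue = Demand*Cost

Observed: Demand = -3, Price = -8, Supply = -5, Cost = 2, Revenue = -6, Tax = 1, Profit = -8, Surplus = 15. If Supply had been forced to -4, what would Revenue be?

-3

do(Supply=-4) replaces the equation Supply = Price + 3 with the constant Supply = -4.
Cost = |Supply - Demand|  [with Supply=-4, Demand=-3]  = 1
Revenue = Demand*Cost  [with Demand=-3, Cost=1]  = -3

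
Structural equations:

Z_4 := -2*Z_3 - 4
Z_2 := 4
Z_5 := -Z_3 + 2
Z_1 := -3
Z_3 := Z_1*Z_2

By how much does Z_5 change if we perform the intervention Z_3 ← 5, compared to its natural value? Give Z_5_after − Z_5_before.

-17

do(Z_3=5) replaces the equation Z_3 := Z_1*Z_2 with the constant Z_3 = 5.
Z_5 = -Z_3 + 2  [with Z_3=5]  = -3
Without intervention: Z_3 = Z_1*Z_2  [with Z_1=-3, Z_2=4]  = -12; Z_5 = -Z_3 + 2  [with Z_3=-12]  = 14.
Change = -3 − 14 = -17.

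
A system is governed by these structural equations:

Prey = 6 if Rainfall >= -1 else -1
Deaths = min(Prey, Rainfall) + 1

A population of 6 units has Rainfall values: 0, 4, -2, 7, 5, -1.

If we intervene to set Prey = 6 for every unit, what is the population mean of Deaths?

Under do(Prey=6), Prey's equation is replaced by Prey=6 for every unit. Per-unit Deaths: 1, 5, -1, 7, 6, 0. Mean = 3.

3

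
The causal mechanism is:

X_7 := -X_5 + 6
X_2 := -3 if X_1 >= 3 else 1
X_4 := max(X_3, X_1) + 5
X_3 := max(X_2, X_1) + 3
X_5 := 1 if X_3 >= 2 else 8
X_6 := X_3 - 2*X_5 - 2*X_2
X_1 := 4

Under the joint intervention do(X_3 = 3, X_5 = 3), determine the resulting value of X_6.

Setting X_3 = 3, X_5 = 3 by intervention discards those variables' equations.
X_2 = -3 if X_1 >= 3 else 1  [with X_1=4]  = -3
X_6 = X_3 - 2*X_5 - 2*X_2  [with X_3=3, X_5=3, X_2=-3]  = 3

3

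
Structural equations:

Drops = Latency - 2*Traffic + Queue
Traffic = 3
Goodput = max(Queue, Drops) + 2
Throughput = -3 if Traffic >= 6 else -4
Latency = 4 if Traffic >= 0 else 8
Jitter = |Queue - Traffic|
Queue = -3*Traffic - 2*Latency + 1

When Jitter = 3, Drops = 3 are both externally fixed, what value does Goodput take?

5

Setting Jitter = 3, Drops = 3 by intervention discards those variables' equations.
Latency = 4 if Traffic >= 0 else 8  [with Traffic=3]  = 4
Queue = -3*Traffic - 2*Latency + 1  [with Traffic=3, Latency=4]  = -16
Goodput = max(Queue, Drops) + 2  [with Queue=-16, Drops=3]  = 5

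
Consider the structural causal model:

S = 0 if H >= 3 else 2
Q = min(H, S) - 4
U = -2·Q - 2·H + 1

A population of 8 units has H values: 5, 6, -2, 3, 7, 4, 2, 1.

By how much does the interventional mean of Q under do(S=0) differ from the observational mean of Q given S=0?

do(S=0) breaks S's dependence on H. With S=0 fixed, Q across the units is -4, -4, -6, -4, -4, -4, -4, -4, mean -4.25.
Observing S=0 restricts to units where S's equation naturally yields 0: H ∈ {5, 6, 3, 7, 4}. In that subpopulation Q = -4, -4, -4, -4, -4, mean -4.
Difference = -4.25 − (-4) = -0.25.

-0.25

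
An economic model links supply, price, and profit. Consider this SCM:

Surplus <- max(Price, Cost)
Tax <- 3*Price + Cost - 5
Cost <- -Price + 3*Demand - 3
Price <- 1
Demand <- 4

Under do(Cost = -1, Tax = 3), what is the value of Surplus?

1

Setting Cost = -1, Tax = 3 by intervention discards those variables' equations.
Surplus = max(Price, Cost)  [with Price=1, Cost=-1]  = 1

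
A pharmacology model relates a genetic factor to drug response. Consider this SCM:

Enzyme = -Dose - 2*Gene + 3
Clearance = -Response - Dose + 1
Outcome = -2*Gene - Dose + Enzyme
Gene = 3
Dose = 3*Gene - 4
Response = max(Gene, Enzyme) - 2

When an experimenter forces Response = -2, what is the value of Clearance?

-2

Intervening sets Response = -2 and removes its equation (Response = max(Gene, Enzyme) - 2).
Dose = 3*Gene - 4  [with Gene=3]  = 5
Clearance = -Response - Dose + 1  [with Response=-2, Dose=5]  = -2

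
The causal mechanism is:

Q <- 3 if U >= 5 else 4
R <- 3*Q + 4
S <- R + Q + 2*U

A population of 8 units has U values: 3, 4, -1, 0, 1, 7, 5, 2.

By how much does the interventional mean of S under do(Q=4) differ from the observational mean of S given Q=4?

2.25

Under do(Q=4), Q's equation is replaced by Q=4 for every unit. Per-unit S: 26, 28, 18, 20, 22, 34, 30, 24. Mean = 25.25.
Conditioning on Q=4 selects the 6 unit(s) with U ∈ {3, 4, -1, 0, 1, 2}. Their S values: 26, 28, 18, 20, 22, 24. Mean = 23.
Difference = 25.25 − 23 = 2.25.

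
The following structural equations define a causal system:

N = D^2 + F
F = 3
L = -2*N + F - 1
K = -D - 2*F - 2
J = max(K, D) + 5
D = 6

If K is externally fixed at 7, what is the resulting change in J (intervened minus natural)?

1

Under do(K=7), the mechanism K = -D - 2*F - 2 is discarded; K is fixed at 7.
J = max(K, D) + 5  [with K=7, D=6]  = 12
Without intervention: K = -D - 2*F - 2  [with D=6, F=3]  = -14; J = max(K, D) + 5  [with K=-14, D=6]  = 11.
Change = 12 − 11 = 1.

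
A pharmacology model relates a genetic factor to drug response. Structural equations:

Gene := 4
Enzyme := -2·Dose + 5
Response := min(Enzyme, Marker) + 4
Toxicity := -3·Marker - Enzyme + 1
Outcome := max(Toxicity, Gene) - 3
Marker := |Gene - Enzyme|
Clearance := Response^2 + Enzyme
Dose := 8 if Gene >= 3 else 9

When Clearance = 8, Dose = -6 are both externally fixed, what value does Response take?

17

The joint intervention fixes Clearance = 8, Dose = -6, removing each variable's own equation.
Enzyme = -2·Dose + 5  [with Dose=-6]  = 17
Marker = |Gene - Enzyme|  [with Gene=4, Enzyme=17]  = 13
Response = min(Enzyme, Marker) + 4  [with Enzyme=17, Marker=13]  = 17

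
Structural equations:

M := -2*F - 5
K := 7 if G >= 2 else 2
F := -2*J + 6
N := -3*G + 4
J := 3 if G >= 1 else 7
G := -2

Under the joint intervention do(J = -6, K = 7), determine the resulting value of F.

The joint intervention fixes J = -6, K = 7, removing each variable's own equation.
F = -2*J + 6  [with J=-6]  = 18

18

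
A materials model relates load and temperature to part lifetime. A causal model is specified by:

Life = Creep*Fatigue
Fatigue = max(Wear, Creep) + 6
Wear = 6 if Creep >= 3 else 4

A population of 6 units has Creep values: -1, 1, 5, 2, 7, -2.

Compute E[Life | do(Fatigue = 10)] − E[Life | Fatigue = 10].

Every unit gets Fatigue=10 under the intervention. Life values become -10, 10, 50, 20, 70, -20; E[Life|do(Fatigue=10)] = 20.
E[Life|Fatigue=10] averages over only the 4 units with Fatigue=10 (Creep = -1, 1, 2, -2): Life = -10, 10, 20, -20, mean 0.
Difference = 20 − 0 = 20.

20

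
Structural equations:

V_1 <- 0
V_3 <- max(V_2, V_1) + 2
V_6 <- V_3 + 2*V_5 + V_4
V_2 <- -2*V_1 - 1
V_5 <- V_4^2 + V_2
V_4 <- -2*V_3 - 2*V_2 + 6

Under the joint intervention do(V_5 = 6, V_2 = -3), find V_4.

8

Setting V_5 = 6, V_2 = -3 by intervention discards those variables' equations.
V_3 = max(V_2, V_1) + 2  [with V_2=-3, V_1=0]  = 2
V_4 = -2*V_3 - 2*V_2 + 6  [with V_3=2, V_2=-3]  = 8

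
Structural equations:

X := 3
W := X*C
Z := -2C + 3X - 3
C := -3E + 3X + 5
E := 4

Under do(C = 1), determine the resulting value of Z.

The intervention breaks the incoming arrows to C: C := -3E + 3X + 5 no longer applies, and C = 1.
Z = -2C + 3X - 3  [with C=1, X=3]  = 4

4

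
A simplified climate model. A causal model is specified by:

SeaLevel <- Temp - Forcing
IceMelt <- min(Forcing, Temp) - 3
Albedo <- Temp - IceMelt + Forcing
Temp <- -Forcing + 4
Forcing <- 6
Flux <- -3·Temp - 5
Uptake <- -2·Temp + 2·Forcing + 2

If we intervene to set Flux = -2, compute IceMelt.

-5

do(Flux=-2) replaces the equation Flux <- -3·Temp - 5 with the constant Flux = -2.
IceMelt is not downstream of the intervention, so its value is determined by the original equations.
Temp = -Forcing + 4  [with Forcing=6]  = -2
IceMelt = min(Forcing, Temp) - 3  [with Forcing=6, Temp=-2]  = -5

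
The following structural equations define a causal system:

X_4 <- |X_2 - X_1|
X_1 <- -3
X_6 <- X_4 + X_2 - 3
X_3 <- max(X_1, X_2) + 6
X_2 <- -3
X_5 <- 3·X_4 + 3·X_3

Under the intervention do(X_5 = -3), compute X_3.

do(X_5=-3) replaces the equation X_5 <- 3·X_4 + 3·X_3 with the constant X_5 = -3.
X_3 is not downstream of the intervention, so its value is determined by the original equations.
X_3 = max(X_1, X_2) + 6  [with X_1=-3, X_2=-3]  = 3

3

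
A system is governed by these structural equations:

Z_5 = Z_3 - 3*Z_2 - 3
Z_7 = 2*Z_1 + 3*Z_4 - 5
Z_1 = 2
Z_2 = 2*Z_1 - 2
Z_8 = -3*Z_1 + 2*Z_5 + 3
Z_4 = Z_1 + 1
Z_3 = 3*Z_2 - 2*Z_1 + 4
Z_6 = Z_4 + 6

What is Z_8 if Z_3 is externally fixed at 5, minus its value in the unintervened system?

The intervention breaks the incoming arrows to Z_3: Z_3 = 3*Z_2 - 2*Z_1 + 4 no longer applies, and Z_3 = 5.
Z_2 = 2*Z_1 - 2  [with Z_1=2]  = 2
Z_5 = Z_3 - 3*Z_2 - 3  [with Z_3=5, Z_2=2]  = -4
Z_8 = -3*Z_1 + 2*Z_5 + 3  [with Z_1=2, Z_5=-4]  = -11
Without intervention: Z_2 = 2*Z_1 - 2  [with Z_1=2]  = 2; Z_3 = 3*Z_2 - 2*Z_1 + 4  [with Z_2=2, Z_1=2]  = 6; Z_5 = Z_3 - 3*Z_2 - 3  [with Z_3=6, Z_2=2]  = -3; Z_8 = -3*Z_1 + 2*Z_5 + 3  [with Z_1=2, Z_5=-3]  = -9.
Change = -11 − (-9) = -2.

-2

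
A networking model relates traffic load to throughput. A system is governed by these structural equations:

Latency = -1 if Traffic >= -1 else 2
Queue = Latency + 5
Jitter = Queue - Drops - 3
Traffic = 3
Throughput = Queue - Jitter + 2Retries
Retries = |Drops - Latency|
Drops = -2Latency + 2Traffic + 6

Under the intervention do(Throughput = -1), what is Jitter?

Intervening sets Throughput = -1 and removes its equation (Throughput = Queue - Jitter + 2Retries).
Since Jitter is not a descendant of the intervened variable, it is unaffected.
Latency = -1 if Traffic >= -1 else 2  [with Traffic=3]  = -1
Queue = Latency + 5  [with Latency=-1]  = 4
Drops = -2Latency + 2Traffic + 6  [with Latency=-1, Traffic=3]  = 14
Jitter = Queue - Drops - 3  [with Queue=4, Drops=14]  = -13

-13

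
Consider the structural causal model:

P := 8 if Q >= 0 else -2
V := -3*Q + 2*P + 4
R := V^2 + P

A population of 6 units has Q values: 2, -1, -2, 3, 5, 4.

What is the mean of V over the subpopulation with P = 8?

Observing P=8 restricts to units where P's equation naturally yields 8: Q ∈ {2, 3, 5, 4}. In that subpopulation V = 14, 11, 5, 8, mean 9.5.

9.5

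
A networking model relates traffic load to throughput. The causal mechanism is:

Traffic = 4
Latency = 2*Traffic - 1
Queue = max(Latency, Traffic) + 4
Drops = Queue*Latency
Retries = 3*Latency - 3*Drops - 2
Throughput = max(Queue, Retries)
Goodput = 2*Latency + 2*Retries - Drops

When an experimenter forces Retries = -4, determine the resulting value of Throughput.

11

The intervention breaks the incoming arrows to Retries: Retries = 3*Latency - 3*Drops - 2 no longer applies, and Retries = -4.
Latency = 2*Traffic - 1  [with Traffic=4]  = 7
Queue = max(Latency, Traffic) + 4  [with Latency=7, Traffic=4]  = 11
Throughput = max(Queue, Retries)  [with Queue=11, Retries=-4]  = 11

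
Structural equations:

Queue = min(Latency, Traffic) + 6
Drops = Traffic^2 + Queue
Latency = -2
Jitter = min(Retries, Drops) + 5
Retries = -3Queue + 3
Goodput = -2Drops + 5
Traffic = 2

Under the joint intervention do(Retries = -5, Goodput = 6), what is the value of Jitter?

Under do(Retries = -5, Goodput = 6), each intervened variable's structural equation is replaced by its fixed value.
Queue = min(Latency, Traffic) + 6  [with Latency=-2, Traffic=2]  = 4
Drops = Traffic^2 + Queue  [with Traffic=2, Queue=4]  = 8
Jitter = min(Retries, Drops) + 5  [with Retries=-5, Drops=8]  = 0

0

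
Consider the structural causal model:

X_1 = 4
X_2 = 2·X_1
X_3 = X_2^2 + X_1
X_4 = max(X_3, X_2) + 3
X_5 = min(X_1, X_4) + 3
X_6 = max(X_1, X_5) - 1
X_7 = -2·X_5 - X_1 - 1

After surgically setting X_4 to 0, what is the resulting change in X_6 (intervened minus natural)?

-3

Under do(X_4=0), the mechanism X_4 = max(X_3, X_2) + 3 is discarded; X_4 is fixed at 0.
X_5 = min(X_1, X_4) + 3  [with X_1=4, X_4=0]  = 3
X_6 = max(X_1, X_5) - 1  [with X_1=4, X_5=3]  = 3
Without intervention: X_2 = 2·X_1  [with X_1=4]  = 8; X_3 = X_2^2 + X_1  [with X_2=8, X_1=4]  = 68; X_4 = max(X_3, X_2) + 3  [with X_3=68, X_2=8]  = 71; X_5 = min(X_1, X_4) + 3  [with X_1=4, X_4=71]  = 7; X_6 = max(X_1, X_5) - 1  [with X_1=4, X_5=7]  = 6.
Change = 3 − 6 = -3.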